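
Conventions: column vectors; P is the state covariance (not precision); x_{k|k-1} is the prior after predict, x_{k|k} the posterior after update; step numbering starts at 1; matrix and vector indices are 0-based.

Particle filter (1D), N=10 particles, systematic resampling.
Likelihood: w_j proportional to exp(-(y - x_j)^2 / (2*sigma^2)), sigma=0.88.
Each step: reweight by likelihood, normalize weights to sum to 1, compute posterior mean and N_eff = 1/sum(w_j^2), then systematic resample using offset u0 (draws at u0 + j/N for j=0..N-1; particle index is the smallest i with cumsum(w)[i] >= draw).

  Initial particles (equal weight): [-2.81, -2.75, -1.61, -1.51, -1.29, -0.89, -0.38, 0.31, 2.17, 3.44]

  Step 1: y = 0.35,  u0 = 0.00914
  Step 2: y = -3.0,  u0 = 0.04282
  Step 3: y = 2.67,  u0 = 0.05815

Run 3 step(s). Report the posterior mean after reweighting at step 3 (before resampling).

step 1: w=[0.0006, 0.0008, 0.0326, 0.0417, 0.0686, 0.1442, 0.2759, 0.3889, 0.0459, 0.0008]  mean=-0.2181  Neff=3.8792  idx=[2, 4, 5, 6, 6, 6, 7, 7, 7, 7]
step 2: w=[0.5378, 0.2834, 0.1057, 0.0223, 0.0223, 0.0223, 0.0016, 0.0016, 0.0016, 0.0016]  mean=-1.3489  Neff=2.6165  idx=[0, 0, 0, 0, 0, 1, 1, 1, 2, 3]
step 3: w=[0.0025, 0.0025, 0.0025, 0.0025, 0.0025, 0.0138, 0.0138, 0.0138, 0.0964, 0.8496]  mean=-0.4824  Neff=1.3667  idx=[8, 9, 9, 9, 9, 9, 9, 9, 9, 9]

post_mean = -0.4824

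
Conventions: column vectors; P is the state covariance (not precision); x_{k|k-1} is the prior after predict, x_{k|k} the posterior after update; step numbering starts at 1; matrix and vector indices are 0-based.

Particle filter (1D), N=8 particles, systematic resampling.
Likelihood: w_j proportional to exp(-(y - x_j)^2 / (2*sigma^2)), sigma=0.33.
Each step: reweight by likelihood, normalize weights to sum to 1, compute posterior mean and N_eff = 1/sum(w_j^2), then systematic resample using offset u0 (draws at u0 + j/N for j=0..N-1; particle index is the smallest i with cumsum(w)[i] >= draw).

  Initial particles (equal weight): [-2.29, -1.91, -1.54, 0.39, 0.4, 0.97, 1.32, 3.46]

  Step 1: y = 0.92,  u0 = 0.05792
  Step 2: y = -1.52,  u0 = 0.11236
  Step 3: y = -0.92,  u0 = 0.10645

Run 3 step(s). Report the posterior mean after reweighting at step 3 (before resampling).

step 1: w=[0.0000, 0.0000, 0.0000, 0.1355, 0.1422, 0.4864, 0.2360, 0.0000]  mean=0.8930  Neff=3.0228  idx=[3, 4, 5, 5, 5, 5, 6, 6]
step 2: w=[0.5438, 0.4561, 0.0000, 0.0000, 0.0000, 0.0000, 0.0000, 0.0000]  mean=0.3946  Neff=1.9848  idx=[0, 0, 0, 0, 1, 1, 1, 1]
step 3: w=[0.1325, 0.1325, 0.1325, 0.1325, 0.1175, 0.1175, 0.1175, 0.1175]  mean=0.3947  Neff=7.9710  idx=[0, 1, 2, 3, 4, 5, 6, 7]

post_mean = 0.3947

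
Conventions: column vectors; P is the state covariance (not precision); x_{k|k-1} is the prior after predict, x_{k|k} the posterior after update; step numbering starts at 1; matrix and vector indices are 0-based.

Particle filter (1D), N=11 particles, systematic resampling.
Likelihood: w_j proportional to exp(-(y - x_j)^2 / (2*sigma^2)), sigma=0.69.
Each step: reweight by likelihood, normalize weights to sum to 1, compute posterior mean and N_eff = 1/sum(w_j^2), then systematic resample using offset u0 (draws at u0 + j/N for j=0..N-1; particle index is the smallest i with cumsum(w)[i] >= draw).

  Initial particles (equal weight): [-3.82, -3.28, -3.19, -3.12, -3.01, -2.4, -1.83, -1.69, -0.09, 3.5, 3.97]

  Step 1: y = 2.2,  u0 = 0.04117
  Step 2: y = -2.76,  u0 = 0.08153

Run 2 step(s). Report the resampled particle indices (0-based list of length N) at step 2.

step 1: w=[0.0000, 0.0000, 0.0000, 0.0000, 0.0000, 0.0000, 0.0000, 0.0000, 0.0192, 0.8041, 0.1767]  mean=3.5140  Neff=1.4747  idx=[9, 9, 9, 9, 9, 9, 9, 9, 9, 10, 10]
step 2: w=[0.1111, 0.1111, 0.1111, 0.1111, 0.1111, 0.1111, 0.1111, 0.1111, 0.1111, 0.0002, 0.0002]  mean=3.5002  Neff=9.0066  idx=[0, 1, 2, 3, 4, 4, 5, 6, 7, 8, 8]

resampled_idx = [0, 1, 2, 3, 4, 4, 5, 6, 7, 8, 8]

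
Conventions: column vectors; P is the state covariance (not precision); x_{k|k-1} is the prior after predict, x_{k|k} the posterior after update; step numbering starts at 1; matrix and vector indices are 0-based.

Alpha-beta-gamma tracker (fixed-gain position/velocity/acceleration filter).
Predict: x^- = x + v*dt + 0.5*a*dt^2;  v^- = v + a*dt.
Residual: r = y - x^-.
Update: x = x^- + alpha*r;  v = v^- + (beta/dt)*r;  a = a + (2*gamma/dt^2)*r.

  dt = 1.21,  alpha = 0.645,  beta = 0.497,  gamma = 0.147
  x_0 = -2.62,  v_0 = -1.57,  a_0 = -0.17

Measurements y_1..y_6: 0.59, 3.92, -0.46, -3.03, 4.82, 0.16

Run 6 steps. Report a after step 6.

step 1: x_pred=-4.6441  r=5.2341  x^+=-1.2681  v^+=0.3742  a^+=0.8810
step 2: x_pred=-0.1704  r=4.0904  x^+=2.4679  v^+=3.1204  a^+=1.7024
step 3: x_pred=7.4898  r=-7.9498  x^+=2.3622  v^+=1.9150  a^+=0.1061
step 4: x_pred=4.7569  r=-7.7869  x^+=-0.2656  v^+=-1.1551  a^+=-1.4576
step 5: x_pred=-2.7304  r=7.5504  x^+=2.1396  v^+=0.1824  a^+=0.0586
step 6: x_pred=2.4032  r=-2.2432  x^+=0.9563  v^+=-0.6681  a^+=-0.3919

a_post = -0.3919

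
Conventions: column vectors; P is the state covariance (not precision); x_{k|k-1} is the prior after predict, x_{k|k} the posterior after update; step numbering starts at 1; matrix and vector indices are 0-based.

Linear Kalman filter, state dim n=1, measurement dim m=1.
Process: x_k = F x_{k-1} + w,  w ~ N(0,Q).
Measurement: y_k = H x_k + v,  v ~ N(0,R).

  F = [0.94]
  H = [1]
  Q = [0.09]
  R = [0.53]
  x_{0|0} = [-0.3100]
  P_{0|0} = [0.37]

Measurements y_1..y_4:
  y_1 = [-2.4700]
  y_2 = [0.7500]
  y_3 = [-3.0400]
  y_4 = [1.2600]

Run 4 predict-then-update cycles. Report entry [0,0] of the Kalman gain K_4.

step 1: x^-=[-0.2914]  P^-=[0.4169]  S=[0.9469]  K=[0.4403]  nu=[-2.1786]  x^+=[-1.2506]  P^+=[0.2334]
step 2: x^-=[-1.1756]  P^-=[0.2962]  S=[0.8262]  K=[0.3585]  nu=[1.9256]  x^+=[-0.4853]  P^+=[0.1900]
step 3: x^-=[-0.4561]  P^-=[0.2579]  S=[0.7879]  K=[0.3273]  nu=[-2.5839]  x^+=[-1.3019]  P^+=[0.1735]
step 4: x^-=[-1.2238]  P^-=[0.2433]  S=[0.7733]  K=[0.3146]  nu=[2.4838]  x^+=[-0.4423]  P^+=[0.1667]

K[0,0] = 0.3146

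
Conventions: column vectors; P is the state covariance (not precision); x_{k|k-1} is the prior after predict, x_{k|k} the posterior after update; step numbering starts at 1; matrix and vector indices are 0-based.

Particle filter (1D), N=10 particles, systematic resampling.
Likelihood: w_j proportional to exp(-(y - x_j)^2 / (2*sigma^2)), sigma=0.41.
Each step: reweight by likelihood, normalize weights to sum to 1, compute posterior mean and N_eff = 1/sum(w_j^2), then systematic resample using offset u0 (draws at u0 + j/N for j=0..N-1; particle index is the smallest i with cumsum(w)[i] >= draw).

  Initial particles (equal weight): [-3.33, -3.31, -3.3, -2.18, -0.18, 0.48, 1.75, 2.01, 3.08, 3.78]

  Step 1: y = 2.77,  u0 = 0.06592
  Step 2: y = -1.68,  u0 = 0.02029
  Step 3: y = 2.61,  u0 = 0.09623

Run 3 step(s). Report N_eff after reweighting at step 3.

step 1: w=[0.0000, 0.0000, 0.0000, 0.0000, 0.0000, 0.0000, 0.0442, 0.1752, 0.7336, 0.0470]  mean=2.8666  Neff=1.7450  idx=[7, 7, 8, 8, 8, 8, 8, 8, 8, 9]
step 2: w=[0.5000, 0.5000, 0.0000, 0.0000, 0.0000, 0.0000, 0.0000, 0.0000, 0.0000, 0.0000]  mean=2.0100  Neff=2.0000  idx=[0, 0, 0, 0, 0, 1, 1, 1, 1, 1]
step 3: w=[0.1000, 0.1000, 0.1000, 0.1000, 0.1000, 0.1000, 0.1000, 0.1000, 0.1000, 0.1000]  mean=2.0100  Neff=10.0000  idx=[0, 1, 2, 3, 4, 5, 6, 7, 8, 9]

N_eff = 10.0000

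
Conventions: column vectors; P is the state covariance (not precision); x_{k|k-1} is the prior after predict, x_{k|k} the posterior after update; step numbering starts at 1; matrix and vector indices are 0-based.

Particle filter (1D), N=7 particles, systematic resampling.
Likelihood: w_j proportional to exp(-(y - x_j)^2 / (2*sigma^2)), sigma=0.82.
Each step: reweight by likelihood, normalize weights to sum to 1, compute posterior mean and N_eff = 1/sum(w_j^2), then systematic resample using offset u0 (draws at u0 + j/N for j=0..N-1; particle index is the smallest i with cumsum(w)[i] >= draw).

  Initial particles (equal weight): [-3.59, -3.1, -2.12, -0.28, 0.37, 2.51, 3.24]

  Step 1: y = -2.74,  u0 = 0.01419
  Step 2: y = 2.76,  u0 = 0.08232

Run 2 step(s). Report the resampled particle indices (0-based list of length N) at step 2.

step 1: w=[0.2591, 0.4026, 0.3331, 0.0049, 0.0003, 0.0000, 0.0000]  mean=-2.8855  Neff=2.9397  idx=[0, 0, 1, 1, 1, 2, 2]
step 2: w=[0.0000, 0.0000, 0.0002, 0.0002, 0.0002, 0.4997, 0.4997]  mean=-2.1206  Neff=2.0024  idx=[5, 5, 5, 6, 6, 6, 6]

resampled_idx = [5, 5, 5, 6, 6, 6, 6]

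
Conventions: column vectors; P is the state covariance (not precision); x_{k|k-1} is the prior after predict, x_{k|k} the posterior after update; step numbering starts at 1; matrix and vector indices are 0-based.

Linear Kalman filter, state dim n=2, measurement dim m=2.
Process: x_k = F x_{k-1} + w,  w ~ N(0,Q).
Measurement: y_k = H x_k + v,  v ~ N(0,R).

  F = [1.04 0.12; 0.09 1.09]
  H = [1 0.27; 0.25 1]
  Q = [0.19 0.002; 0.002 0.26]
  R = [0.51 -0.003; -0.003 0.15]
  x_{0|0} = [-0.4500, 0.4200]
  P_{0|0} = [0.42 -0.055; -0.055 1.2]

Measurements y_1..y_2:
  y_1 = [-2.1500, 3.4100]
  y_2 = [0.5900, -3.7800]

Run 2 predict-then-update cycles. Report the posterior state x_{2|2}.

step 1: x^-=[-0.4176, 0.4173]  P^-=[0.6478 0.1353; 0.1353 1.6783]  S=[1.3533 0.7566; 0.7566 1.9365]  K=[0.5372 -0.0564; -0.0761 0.9139]  nu=[-1.8451, 3.0971]  x^+=[-1.5834, 3.3880]  P^+=[0.2969 -0.0843; -0.0843 0.1584]
step 2: x^-=[-1.2402, 3.5504]  P^-=[0.4924 -0.0460; -0.0460 0.4340]  S=[1.0092 0.1882; 0.1882 0.5918]  K=[0.4797 -0.0222; -0.0665 0.7351]  nu=[0.8716, -7.0204]  x^+=[-0.6659, -1.6684]  P^+=[0.2638 -0.0707; -0.0707 0.1282]

x_post = [-0.6659, -1.6684]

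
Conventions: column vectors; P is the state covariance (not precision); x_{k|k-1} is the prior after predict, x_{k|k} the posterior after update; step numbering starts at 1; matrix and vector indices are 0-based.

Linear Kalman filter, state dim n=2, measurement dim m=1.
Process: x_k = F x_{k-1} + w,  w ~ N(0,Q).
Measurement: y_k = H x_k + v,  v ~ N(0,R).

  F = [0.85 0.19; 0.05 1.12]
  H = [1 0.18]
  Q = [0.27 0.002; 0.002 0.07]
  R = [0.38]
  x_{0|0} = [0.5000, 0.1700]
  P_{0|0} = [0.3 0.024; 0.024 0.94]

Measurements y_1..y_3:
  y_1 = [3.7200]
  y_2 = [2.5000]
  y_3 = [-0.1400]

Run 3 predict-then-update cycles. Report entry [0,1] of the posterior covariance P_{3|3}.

P_post[0,1] = -0.0249

step 1: x^-=[0.4573, 0.2154]  P^-=[0.5284 0.2379; 0.2379 1.2526]  S=[1.0346]  K=[0.5521; 0.4478]  nu=[3.2239]  x^+=[2.2373, 1.6591]  P^+=[0.2130 -0.0180; -0.0180 1.0451]
step 2: x^-=[2.2169, 1.9700]  P^-=[0.4558 0.2162; 0.2162 1.3795]  S=[0.9584]  K=[0.5163; 0.4847]  nu=[-0.0715]  x^+=[2.1800, 1.9354]  P^+=[0.2004 -0.0236; -0.0236 1.1544]
step 3: x^-=[2.2207, 2.2766]  P^-=[0.4489 0.2335; 0.2335 1.5159]  S=[0.9620]  K=[0.5103; 0.5263]  nu=[-2.7705]  x^+=[0.8070, 0.8185]  P^+=[0.1984 -0.0249; -0.0249 1.2494]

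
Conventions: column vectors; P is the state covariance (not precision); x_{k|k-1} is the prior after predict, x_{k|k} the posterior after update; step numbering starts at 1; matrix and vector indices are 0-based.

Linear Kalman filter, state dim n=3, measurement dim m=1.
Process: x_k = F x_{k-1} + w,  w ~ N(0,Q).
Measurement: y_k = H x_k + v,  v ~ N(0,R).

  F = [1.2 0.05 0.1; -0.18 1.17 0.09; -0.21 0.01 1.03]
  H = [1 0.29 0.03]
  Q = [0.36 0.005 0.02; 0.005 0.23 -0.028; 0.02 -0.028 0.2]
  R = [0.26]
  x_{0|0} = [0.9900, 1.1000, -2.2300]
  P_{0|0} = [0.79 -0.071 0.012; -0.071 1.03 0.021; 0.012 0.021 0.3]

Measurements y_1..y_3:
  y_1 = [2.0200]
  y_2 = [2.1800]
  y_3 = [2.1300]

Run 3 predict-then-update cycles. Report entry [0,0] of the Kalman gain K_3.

K[0,0] = 0.6017

step 1: x^-=[1.0200, 0.9081, -2.4938]  P^-=[1.4977 -0.1981 -0.1321; -0.1981 1.7019 0.0822; -0.1321 0.0822 0.5488]  S=[1.7800]  K=[0.8069; 0.1674; -0.0516]  nu=[0.8115]  x^+=[1.6748, 1.0439, -2.5356]  P^+=[0.3387 -0.4385 -0.0580; -0.4385 1.6521 0.0975; -0.0580 0.0975 0.5440]
step 2: x^-=[1.8084, 0.6917, -2.9530]  P^-=[0.7917 -0.5717 -0.0745; -0.5717 2.7140 0.2926; -0.0745 0.2926 0.8212]  S=[0.9498]  K=[0.6567; 0.2360; 0.0368]  nu=[0.2596]  x^+=[1.9789, 0.7530, -2.9434]  P^+=[0.3821 -0.7189 -0.0975; -0.7189 2.6611 0.2843; -0.0975 0.2843 0.8199]
step 3: x^-=[2.1180, 0.2599, -3.4398]  P^-=[0.8183 -0.8916 -0.0951; -0.8916 4.2577 0.6343; -0.0951 0.6343 1.1380]  S=[0.9256]  K=[0.6017; 0.3913; 0.1329]  nu=[0.0399]  x^+=[2.1419, 0.2755, -3.4345]  P^+=[0.4833 -1.1095 -0.1691; -1.1095 4.1160 0.5862; -0.1691 0.5862 1.1217]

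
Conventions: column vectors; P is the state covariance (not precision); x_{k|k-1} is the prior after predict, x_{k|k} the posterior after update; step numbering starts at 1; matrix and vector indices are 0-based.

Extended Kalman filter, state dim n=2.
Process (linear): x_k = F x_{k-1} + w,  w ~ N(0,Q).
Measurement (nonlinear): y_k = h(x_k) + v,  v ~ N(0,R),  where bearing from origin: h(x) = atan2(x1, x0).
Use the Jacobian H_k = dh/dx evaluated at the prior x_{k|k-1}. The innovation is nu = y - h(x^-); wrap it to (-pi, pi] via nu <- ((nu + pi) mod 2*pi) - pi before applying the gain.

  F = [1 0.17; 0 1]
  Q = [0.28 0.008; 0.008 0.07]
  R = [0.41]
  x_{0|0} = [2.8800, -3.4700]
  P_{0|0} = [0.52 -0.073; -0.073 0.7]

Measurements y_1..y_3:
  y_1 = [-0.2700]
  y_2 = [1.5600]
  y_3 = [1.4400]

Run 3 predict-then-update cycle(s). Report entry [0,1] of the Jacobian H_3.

step 1: x^-=[2.2901, -3.4700]  P^-=[0.7954 0.0540; 0.0540 0.7700]  H_jac=[0.2007 0.1325]  S=[0.4584]  K=[0.3639; 0.2462]  nu=[0.7174]  x^+=[2.5512, -3.2934]  P^+=[0.7347 0.0129; 0.0129 0.7422]
step 2: x^-=[1.9913, -3.2934]  P^-=[1.0405 0.1471; 0.1471 0.8122]  H_jac=[0.2224 0.1344]  S=[0.4849]  K=[0.5179; 0.2926]  nu=[2.5870]  x^+=[3.3311, -2.5363]  P^+=[0.9105 0.0736; 0.0736 0.7707]
step 3: x^-=[2.8999, -2.5363]  P^-=[1.2378 0.2126; 0.2126 0.8407]  H_jac=[0.1709 0.1954]  S=[0.4924]  K=[0.5139; 0.4073]  nu=[2.1586]  x^+=[4.0092, -1.6571]  P^+=[1.1077 0.1096; 0.1096 0.7590]

H_jac[0,1] = 0.1954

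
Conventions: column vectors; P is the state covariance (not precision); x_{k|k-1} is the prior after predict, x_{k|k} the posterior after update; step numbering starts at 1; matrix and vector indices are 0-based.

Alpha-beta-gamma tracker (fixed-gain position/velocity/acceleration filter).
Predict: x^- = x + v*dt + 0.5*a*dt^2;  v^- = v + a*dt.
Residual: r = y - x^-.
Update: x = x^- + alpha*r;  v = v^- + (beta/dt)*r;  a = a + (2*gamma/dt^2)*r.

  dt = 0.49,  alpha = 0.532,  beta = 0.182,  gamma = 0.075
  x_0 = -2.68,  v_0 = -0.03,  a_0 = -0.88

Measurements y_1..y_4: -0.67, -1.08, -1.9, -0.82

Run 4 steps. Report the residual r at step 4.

resid = 0.2717

step 1: x_pred=-2.8003  r=2.1303  x^+=-1.6670  v^+=0.3301  a^+=0.4509
step 2: x_pred=-1.4511  r=0.3711  x^+=-1.2537  v^+=0.6889  a^+=0.6828
step 3: x_pred=-0.8342  r=-1.0658  x^+=-1.4012  v^+=0.6275  a^+=0.0169
step 4: x_pred=-1.0917  r=0.2717  x^+=-0.9471  v^+=0.7367  a^+=0.1866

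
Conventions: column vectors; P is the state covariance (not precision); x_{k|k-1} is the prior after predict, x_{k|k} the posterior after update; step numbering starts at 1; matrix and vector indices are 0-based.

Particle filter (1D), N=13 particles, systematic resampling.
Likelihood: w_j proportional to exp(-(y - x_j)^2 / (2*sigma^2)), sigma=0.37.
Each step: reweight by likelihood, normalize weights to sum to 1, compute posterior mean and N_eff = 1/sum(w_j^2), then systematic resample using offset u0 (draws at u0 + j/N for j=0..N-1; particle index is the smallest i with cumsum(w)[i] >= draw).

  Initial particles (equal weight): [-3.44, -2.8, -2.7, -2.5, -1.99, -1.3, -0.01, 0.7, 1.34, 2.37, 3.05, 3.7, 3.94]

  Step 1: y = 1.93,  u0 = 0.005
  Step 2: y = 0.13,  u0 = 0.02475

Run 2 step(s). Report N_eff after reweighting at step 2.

step 1: w=[0.0000, 0.0000, 0.0000, 0.0000, 0.0000, 0.0000, 0.0000, 0.0051, 0.3560, 0.6259, 0.0130, 0.0000, 0.0000]  mean=2.0037  Neff=1.9278  idx=[7, 8, 8, 8, 8, 9, 9, 9, 9, 9, 9, 9, 9]
step 2: w=[0.9413, 0.0147, 0.0147, 0.0147, 0.0147, 0.0000, 0.0000, 0.0000, 0.0000, 0.0000, 0.0000, 0.0000, 0.0000]  mean=0.7376  Neff=1.1276  idx=[0, 0, 0, 0, 0, 0, 0, 0, 0, 0, 0, 0, 1]

N_eff = 1.1276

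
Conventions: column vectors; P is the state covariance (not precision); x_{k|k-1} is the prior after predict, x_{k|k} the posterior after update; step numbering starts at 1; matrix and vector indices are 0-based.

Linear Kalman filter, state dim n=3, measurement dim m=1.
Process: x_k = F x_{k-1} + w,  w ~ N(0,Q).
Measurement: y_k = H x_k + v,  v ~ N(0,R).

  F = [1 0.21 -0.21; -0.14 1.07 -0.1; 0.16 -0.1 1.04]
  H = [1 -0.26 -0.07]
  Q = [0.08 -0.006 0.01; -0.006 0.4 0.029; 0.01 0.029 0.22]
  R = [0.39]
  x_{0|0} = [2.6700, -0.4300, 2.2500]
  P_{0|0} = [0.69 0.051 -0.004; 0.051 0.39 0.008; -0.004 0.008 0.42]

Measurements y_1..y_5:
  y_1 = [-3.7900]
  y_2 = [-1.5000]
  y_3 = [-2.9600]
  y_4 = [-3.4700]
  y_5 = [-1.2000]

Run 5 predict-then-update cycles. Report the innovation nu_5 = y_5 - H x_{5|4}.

step 1: x^-=[2.1072, -1.0589, 2.8102]  P^-=[0.8281 0.0452 0.0150; 0.0452 0.8471 -0.0528; 0.0150 -0.0528 0.6912]  S=[1.2512]  K=[0.6516; -0.1369; -0.0157]  nu=[-5.9758]  x^+=[-1.7867, -0.2407, 2.9042]  P^+=[0.2969 0.1569 0.0278; 0.1569 0.8237 -0.0555; 0.0278 -0.0555 0.6909]
step 2: x^-=[-2.4471, -0.2978, 2.7585]  P^-=[0.5028 0.3269 -0.1064; 0.3269 1.3214 -0.1754; -0.1064 -0.1754 0.9989]  S=[0.8255]  K=[0.5151; -0.0053; -0.1584]  nu=[1.0627]  x^+=[-1.8997, -0.3034, 2.5902]  P^+=[0.2837 0.3292 -0.0391; 0.3292 1.3214 -0.1761; -0.0391 -0.1761 0.9782]
step 3: x^-=[-2.5073, -0.3177, 2.4202]  P^-=[0.6353 0.6603 -0.2893; 0.6603 1.8662 -0.3509; -0.2893 -0.3509 1.3116]  S=[0.8423]  K=[0.5745; 0.2370; -0.3442]  nu=[-0.3659]  x^+=[-2.7175, -0.4045, 2.5461]  P^+=[0.3573 0.5456 -0.1228; 0.5456 1.8188 -0.2822; -0.1228 -0.2822 1.2118]
step 4: x^-=[-3.3372, -0.3069, 2.2536]  P^-=[0.8766 1.0238 -0.4630; 1.0238 2.3950 -0.4956; -0.4630 -0.4956 1.5584]  S=[0.9505]  K=[0.6763; 0.4585; -0.4663]  nu=[-0.0549]  x^+=[-3.3743, -0.3321, 2.2792]  P^+=[0.4419 0.7291 -0.1633; 0.7291 2.1951 -0.2923; -0.1633 -0.2923 1.3517]
step 5: x^-=[-3.9227, -0.1109, 1.8637]  P^-=[1.0789 1.2958 -0.5433; 1.2958 2.7749 -0.5232; -0.5433 -0.5232 1.6984]  S=[1.0480]  K=[0.7443; 0.5830; -0.5021]  nu=[2.8243]  x^+=[-1.8206, 1.5357, 0.4457]  P^+=[0.4983 0.8411 -0.1517; 0.8411 2.4187 -0.2164; -0.1517 -0.2164 1.4342]

innov = [2.8243]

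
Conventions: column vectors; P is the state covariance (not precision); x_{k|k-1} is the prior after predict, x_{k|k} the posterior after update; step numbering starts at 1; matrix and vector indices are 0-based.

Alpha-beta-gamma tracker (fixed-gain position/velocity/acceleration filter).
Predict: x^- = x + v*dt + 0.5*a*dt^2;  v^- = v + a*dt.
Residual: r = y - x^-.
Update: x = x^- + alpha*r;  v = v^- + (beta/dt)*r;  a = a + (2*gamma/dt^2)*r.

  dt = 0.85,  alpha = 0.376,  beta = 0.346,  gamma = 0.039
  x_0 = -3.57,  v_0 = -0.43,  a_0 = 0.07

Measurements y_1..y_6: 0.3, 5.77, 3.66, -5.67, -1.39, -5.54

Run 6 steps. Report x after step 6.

x_post = -2.9995

step 1: x_pred=-3.9102  r=4.2102  x^+=-2.3272  v^+=1.3433  a^+=0.5245
step 2: x_pred=-0.9959  r=6.7659  x^+=1.5481  v^+=4.5433  a^+=1.2550
step 3: x_pred=5.8632  r=-2.2032  x^+=5.0348  v^+=4.7131  a^+=1.0171
step 4: x_pred=9.4084  r=-15.0784  x^+=3.7389  v^+=-0.5601  a^+=-0.6107
step 5: x_pred=3.0422  r=-4.4322  x^+=1.3757  v^+=-2.8834  a^+=-1.0892
step 6: x_pred=-1.4687  r=-4.0713  x^+=-2.9995  v^+=-5.4665  a^+=-1.5288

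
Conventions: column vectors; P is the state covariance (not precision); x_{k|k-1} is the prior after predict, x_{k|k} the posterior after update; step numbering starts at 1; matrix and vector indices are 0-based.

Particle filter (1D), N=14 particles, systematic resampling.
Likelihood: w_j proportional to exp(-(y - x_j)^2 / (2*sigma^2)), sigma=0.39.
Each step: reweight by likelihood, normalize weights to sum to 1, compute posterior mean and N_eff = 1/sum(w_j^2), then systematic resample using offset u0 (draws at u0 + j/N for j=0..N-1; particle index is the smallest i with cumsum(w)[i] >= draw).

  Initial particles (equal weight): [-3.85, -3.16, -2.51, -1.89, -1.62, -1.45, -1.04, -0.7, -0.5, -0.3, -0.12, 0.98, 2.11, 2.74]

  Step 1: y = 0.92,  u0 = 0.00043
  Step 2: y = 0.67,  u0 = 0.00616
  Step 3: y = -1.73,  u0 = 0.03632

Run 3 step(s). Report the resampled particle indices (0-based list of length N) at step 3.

resampled_idx = [0, 1, 2, 3, 4, 5, 6, 7, 8, 9, 10, 11, 12, 13]

step 1: w=[0.0000, 0.0000, 0.0000, 0.0000, 0.0000, 0.0000, 0.0000, 0.0002, 0.0013, 0.0072, 0.0276, 0.9545, 0.0092, 0.0000]  mean=0.9486  Neff=1.0965  idx=[8, 11, 11, 11, 11, 11, 11, 11, 11, 11, 11, 11, 11, 11]
step 2: w=[0.0012, 0.0768, 0.0768, 0.0768, 0.0768, 0.0768, 0.0768, 0.0768, 0.0768, 0.0768, 0.0768, 0.0768, 0.0768, 0.0768]  mean=0.9783  Neff=13.0303  idx=[1, 1, 2, 3, 4, 5, 6, 7, 8, 9, 10, 11, 12, 13]
step 3: w=[0.0714, 0.0714, 0.0714, 0.0714, 0.0714, 0.0714, 0.0714, 0.0714, 0.0714, 0.0714, 0.0714, 0.0714, 0.0714, 0.0714]  mean=0.9800  Neff=14.0000  idx=[0, 1, 2, 3, 4, 5, 6, 7, 8, 9, 10, 11, 12, 13]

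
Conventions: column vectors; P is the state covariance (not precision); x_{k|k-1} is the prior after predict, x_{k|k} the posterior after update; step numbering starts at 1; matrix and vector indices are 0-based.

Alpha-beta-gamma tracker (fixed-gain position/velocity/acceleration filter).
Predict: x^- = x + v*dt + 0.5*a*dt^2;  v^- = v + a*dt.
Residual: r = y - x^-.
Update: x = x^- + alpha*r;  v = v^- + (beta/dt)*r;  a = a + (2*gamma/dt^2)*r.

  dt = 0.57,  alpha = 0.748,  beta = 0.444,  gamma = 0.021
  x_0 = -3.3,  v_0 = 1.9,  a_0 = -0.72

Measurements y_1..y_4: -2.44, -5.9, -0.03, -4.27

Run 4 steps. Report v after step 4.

v_post = -1.1908

step 1: x_pred=-2.3340  r=-0.1060  x^+=-2.4133  v^+=1.4070  a^+=-0.7337
step 2: x_pred=-1.7305  r=-4.1695  x^+=-4.8493  v^+=-2.2590  a^+=-1.2727
step 3: x_pred=-6.3437  r=6.3137  x^+=-1.6210  v^+=1.9335  a^+=-0.4565
step 4: x_pred=-0.5931  r=-3.6769  x^+=-3.3434  v^+=-1.1908  a^+=-0.9318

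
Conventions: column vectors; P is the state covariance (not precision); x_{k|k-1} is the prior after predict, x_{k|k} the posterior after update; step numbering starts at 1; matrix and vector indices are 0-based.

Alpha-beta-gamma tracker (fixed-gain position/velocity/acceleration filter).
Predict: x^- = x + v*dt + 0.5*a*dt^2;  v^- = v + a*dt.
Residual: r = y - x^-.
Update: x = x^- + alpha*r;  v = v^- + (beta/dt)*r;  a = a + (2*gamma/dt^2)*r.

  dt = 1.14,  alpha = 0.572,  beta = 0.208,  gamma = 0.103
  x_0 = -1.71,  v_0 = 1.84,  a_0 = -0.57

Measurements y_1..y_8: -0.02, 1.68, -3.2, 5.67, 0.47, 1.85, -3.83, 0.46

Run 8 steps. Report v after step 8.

v_post = -0.8446

step 1: x_pred=0.0172  r=-0.0372  x^+=-0.0041  v^+=1.1834  a^+=-0.5759
step 2: x_pred=0.9708  r=0.7092  x^+=1.3765  v^+=0.6563  a^+=-0.4635
step 3: x_pred=1.8235  r=-5.0235  x^+=-1.0500  v^+=-0.7886  a^+=-1.2598
step 4: x_pred=-2.7676  r=8.4376  x^+=2.0587  v^+=-0.6853  a^+=0.0777
step 5: x_pred=1.3280  r=-0.8580  x^+=0.8372  v^+=-0.7532  a^+=-0.0583
step 6: x_pred=-0.0594  r=1.9094  x^+=1.0328  v^+=-0.4713  a^+=0.2444
step 7: x_pred=0.6543  r=-4.4843  x^+=-1.9107  v^+=-1.0110  a^+=-0.4664
step 8: x_pred=-3.3663  r=3.8263  x^+=-1.1777  v^+=-0.8446  a^+=0.1401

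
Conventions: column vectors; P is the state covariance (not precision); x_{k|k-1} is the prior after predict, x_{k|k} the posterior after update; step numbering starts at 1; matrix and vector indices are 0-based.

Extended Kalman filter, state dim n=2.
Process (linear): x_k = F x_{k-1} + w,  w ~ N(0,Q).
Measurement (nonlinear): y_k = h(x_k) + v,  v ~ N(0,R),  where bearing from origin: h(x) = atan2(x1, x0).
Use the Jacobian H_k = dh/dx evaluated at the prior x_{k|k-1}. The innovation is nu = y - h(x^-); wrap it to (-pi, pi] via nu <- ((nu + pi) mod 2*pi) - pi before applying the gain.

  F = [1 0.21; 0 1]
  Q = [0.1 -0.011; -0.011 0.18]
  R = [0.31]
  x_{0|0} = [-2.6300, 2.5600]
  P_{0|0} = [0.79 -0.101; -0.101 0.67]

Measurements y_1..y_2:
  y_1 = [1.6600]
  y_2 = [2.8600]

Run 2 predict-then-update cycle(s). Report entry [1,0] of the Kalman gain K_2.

K[1,0] = -0.3596

step 1: x^-=[-2.0924, 2.5600]  P^-=[0.8771 0.0287; 0.0287 0.8500]  H_jac=[-0.2342 -0.1914]  S=[0.3918]  K=[-0.5383; -0.4324]  nu=[-0.5960]  x^+=[-1.7716, 2.8177]  P^+=[0.7636 -0.0625; -0.0625 0.7767]
step 2: x^-=[-1.1799, 2.8177]  P^-=[0.8716 0.0896; 0.0896 0.9567]  H_jac=[-0.3020 -0.1264]  S=[0.4116]  K=[-0.6669; -0.3596]  nu=[0.8927]  x^+=[-1.7752, 2.4967]  P^+=[0.6885 -0.0091; -0.0091 0.9035]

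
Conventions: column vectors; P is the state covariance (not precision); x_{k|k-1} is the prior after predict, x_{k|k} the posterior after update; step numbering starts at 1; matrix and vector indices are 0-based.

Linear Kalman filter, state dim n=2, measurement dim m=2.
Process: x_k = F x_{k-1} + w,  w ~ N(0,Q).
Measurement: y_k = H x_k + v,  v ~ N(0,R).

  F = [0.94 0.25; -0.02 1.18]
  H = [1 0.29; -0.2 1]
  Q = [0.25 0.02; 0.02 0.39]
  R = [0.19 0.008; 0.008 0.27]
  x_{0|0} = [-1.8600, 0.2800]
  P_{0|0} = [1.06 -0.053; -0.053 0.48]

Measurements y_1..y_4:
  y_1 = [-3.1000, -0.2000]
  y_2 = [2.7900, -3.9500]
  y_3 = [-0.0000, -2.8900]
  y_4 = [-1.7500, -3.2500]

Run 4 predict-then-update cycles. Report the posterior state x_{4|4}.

x_post = [-0.4772, -3.3984]

step 1: x^-=[-1.6784, 0.3676]  P^-=[1.1917 0.0831; 0.0831 1.0613]  S=[1.5192 0.1558; 0.1558 1.3457]  K=[0.8219 -0.2105; 0.1799 0.7555]  nu=[-1.5282, -0.9033]  x^+=[-2.7443, -0.5897]  P^+=[0.1598 -0.0183; -0.0183 0.2018]
step 2: x^-=[-2.7271, -0.6409]  P^-=[0.3952 0.0563; 0.0563 0.6719]  S=[0.6744 0.1769; 0.1769 0.9351]  K=[0.6488 -0.1470; 0.1969 0.6692]  nu=[5.7029, -3.8545]  x^+=[1.5396, -2.0970]  P^+=[0.1249 -0.0095; -0.0095 0.1803]
step 3: x^-=[0.9229, -2.5053]  P^-=[0.3671 0.0603; 0.0603 0.6416]  S=[0.6461 0.1775; 0.1775 0.9022]  K=[0.6335 -0.1391; 0.2005 0.6584]  nu=[-0.1964, -0.2001]  x^+=[0.8264, -2.6764]  P^+=[0.1216 -0.0082; -0.0082 0.1777]
step 4: x^-=[0.1077, -3.1747]  P^-=[0.3647 0.0611; 0.0611 0.6379]  S=[0.6438 0.1776; 0.1776 0.8980]  K=[0.6322 -0.1382; 0.2010 0.6570]  nu=[-0.9370, -0.0537]  x^+=[-0.4772, -3.3984]  P^+=[0.1213 -0.0080; -0.0080 0.1774]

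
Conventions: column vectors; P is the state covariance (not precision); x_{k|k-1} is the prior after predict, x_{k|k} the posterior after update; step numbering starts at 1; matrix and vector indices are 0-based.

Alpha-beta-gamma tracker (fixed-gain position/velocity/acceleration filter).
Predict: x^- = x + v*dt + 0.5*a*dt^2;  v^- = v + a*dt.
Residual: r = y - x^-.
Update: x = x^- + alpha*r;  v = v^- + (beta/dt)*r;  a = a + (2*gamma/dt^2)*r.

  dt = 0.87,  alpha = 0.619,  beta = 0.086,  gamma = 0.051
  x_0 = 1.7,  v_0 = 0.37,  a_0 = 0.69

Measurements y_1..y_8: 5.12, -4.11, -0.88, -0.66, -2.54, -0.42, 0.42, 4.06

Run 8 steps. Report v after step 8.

step 1: x_pred=2.2830  r=2.8370  x^+=4.0391  v^+=1.2507  a^+=1.0723
step 2: x_pred=5.5331  r=-9.6431  x^+=-0.4360  v^+=1.2304  a^+=-0.2272
step 3: x_pred=0.5485  r=-1.4285  x^+=-0.3357  v^+=0.8916  a^+=-0.4197
step 4: x_pred=0.2811  r=-0.9411  x^+=-0.3014  v^+=0.4334  a^+=-0.5465
step 5: x_pred=-0.1312  r=-2.4088  x^+=-1.6223  v^+=-0.2802  a^+=-0.8711
step 6: x_pred=-2.1957  r=1.7757  x^+=-1.0965  v^+=-0.8625  a^+=-0.6318
step 7: x_pred=-2.0861  r=2.5061  x^+=-0.5348  v^+=-1.1645  a^+=-0.2941
step 8: x_pred=-1.6592  r=5.7192  x^+=1.8810  v^+=-0.8550  a^+=0.4766

v_post = -0.8550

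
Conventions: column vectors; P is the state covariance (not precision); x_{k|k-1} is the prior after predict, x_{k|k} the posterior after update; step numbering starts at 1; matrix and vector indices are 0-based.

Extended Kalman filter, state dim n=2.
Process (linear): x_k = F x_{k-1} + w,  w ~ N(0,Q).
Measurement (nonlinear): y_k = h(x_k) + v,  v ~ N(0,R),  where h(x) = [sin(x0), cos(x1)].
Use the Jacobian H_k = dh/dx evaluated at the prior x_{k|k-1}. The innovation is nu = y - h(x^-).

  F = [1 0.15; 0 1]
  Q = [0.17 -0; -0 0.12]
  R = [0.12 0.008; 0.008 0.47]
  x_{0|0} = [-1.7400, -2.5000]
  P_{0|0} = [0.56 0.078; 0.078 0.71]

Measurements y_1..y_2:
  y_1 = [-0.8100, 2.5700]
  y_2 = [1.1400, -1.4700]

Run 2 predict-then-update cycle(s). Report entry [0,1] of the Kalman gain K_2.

K[0,1] = 0.0571

step 1: x^-=[-2.1150, -2.5000]  P^-=[0.7694 0.1845; 0.1845 0.8300]  H_jac=[-0.5177 0.0000; 0.0000 0.5985]  S=[0.3262 -0.0492; -0.0492 0.7673]  K=[-1.2110 0.0663; -0.1971 0.6348]  nu=[0.0455, 3.3711]  x^+=[-1.9466, -0.3691]  P^+=[0.2797 0.0359; 0.0359 0.4959]
step 2: x^-=[-2.0020, -0.3691]  P^-=[0.4716 0.1103; 0.1103 0.6159]  H_jac=[-0.4180 0.0000; 0.0000 0.3608]  S=[0.2024 -0.0086; -0.0086 0.5502]  K=[-0.9715 0.0571; -0.2106 0.4006]  nu=[2.0485, -2.4026]  x^+=[-4.1292, -1.7630]  P^+=[0.2778 0.0528; 0.0528 0.5172]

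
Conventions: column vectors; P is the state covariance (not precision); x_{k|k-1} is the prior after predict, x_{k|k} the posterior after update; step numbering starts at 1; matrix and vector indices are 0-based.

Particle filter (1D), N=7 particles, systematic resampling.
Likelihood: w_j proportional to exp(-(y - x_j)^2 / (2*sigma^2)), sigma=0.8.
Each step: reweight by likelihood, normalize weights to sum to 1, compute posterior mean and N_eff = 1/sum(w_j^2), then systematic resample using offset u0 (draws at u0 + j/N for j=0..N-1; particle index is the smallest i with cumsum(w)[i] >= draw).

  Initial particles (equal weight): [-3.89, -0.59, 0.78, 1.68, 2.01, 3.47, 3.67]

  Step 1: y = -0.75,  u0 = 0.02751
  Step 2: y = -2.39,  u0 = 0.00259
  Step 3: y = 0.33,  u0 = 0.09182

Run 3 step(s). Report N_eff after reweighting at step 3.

step 1: w=[0.0004, 0.8496, 0.1392, 0.0086, 0.0023, 0.0000, 0.0000]  mean=-0.3752  Neff=1.3492  idx=[1, 1, 1, 1, 1, 1, 2]
step 2: w=[0.1665, 0.1665, 0.1665, 0.1665, 0.1665, 0.1665, 0.0008]  mean=-0.5889  Neff=6.0098  idx=[0, 0, 1, 2, 3, 4, 5]
step 3: w=[0.1429, 0.1429, 0.1429, 0.1429, 0.1429, 0.1429, 0.1429]  mean=-0.5900  Neff=7.0000  idx=[0, 1, 2, 3, 4, 5, 6]

N_eff = 7.0000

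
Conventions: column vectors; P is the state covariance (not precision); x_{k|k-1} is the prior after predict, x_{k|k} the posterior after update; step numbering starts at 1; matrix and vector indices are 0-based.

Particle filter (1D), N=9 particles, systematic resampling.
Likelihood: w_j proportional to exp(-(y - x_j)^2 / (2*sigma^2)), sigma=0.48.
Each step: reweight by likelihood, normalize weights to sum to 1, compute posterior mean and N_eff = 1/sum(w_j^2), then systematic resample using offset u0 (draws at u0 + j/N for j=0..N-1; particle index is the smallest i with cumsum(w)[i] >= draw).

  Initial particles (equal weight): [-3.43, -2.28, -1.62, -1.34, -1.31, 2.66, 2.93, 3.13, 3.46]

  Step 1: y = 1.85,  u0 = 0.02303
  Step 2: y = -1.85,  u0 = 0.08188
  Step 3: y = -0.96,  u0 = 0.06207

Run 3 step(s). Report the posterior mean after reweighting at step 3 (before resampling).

step 1: w=[0.0000, 0.0000, 0.0000, 0.0000, 0.0000, 0.6831, 0.2257, 0.0810, 0.0102]  mean=2.7672  Neff=1.9078  idx=[5, 5, 5, 5, 5, 5, 6, 6, 7]
step 2: w=[0.1664, 0.1664, 0.1664, 0.1664, 0.1664, 0.1664, 0.0007, 0.0007, 0.0000]  mean=2.6604  Neff=6.0174  idx=[0, 1, 1, 2, 3, 3, 4, 5, 5]
step 3: w=[0.1111, 0.1111, 0.1111, 0.1111, 0.1111, 0.1111, 0.1111, 0.1111, 0.1111]  mean=2.6600  Neff=9.0000  idx=[0, 1, 2, 3, 4, 5, 6, 7, 8]

post_mean = 2.6600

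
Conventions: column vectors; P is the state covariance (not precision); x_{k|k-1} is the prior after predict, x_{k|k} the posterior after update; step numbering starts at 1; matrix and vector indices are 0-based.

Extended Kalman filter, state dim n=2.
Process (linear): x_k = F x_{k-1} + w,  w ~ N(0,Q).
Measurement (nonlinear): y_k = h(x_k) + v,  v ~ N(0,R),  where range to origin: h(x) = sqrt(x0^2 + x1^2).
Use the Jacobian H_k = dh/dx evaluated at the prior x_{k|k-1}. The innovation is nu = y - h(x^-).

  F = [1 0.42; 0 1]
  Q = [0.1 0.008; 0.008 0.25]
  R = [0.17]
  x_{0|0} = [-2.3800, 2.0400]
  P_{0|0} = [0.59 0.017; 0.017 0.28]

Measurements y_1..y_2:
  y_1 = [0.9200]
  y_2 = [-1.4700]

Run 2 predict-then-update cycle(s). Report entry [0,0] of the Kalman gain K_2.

step 1: x^-=[-1.5232, 2.0400]  P^-=[0.7537 0.1426; 0.1426 0.5300]  H_jac=[-0.5983 0.8013]  S=[0.6433]  K=[-0.5233; 0.5275]  nu=[-1.6259]  x^+=[-0.6724, 1.1823]  P^+=[0.5775 0.3202; 0.3202 0.3510]
step 2: x^-=[-0.1758, 1.1823]  P^-=[1.0084 0.4756; 0.4756 0.6010]  H_jac=[-0.1471 0.9891]  S=[0.6414]  K=[0.5022; 0.8177]  nu=[-2.6653]  x^+=[-1.5143, -0.9972]  P^+=[0.8466 0.2122; 0.2122 0.1721]

K[0,0] = 0.5022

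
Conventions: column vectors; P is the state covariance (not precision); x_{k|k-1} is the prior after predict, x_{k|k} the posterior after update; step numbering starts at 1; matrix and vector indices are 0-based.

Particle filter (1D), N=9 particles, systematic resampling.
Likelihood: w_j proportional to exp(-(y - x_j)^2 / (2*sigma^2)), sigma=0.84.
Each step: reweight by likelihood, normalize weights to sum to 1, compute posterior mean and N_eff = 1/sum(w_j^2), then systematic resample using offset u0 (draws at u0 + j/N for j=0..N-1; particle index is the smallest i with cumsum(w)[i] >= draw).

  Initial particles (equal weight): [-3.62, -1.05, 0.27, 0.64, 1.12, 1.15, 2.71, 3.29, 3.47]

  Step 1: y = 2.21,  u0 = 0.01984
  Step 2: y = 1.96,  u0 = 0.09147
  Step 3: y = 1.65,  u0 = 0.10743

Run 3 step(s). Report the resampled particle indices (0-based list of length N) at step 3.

resampled_idx = [0, 1, 2, 2, 3, 4, 5, 6, 8]

step 1: w=[0.0000, 0.0002, 0.0255, 0.0640, 0.1581, 0.1654, 0.3073, 0.1605, 0.1191]  mean=2.1889  Neff=5.2233  idx=[2, 4, 4, 5, 6, 6, 6, 7, 8]
step 2: w=[0.0296, 0.1356, 0.1356, 0.1405, 0.1501, 0.1501, 0.1501, 0.0639, 0.0444]  mean=2.0582  Neff=7.6294  idx=[1, 2, 3, 3, 4, 5, 6, 6, 8]
step 3: w=[0.1572, 0.1572, 0.1607, 0.1607, 0.0865, 0.0865, 0.0865, 0.0865, 0.0183]  mean=1.7229  Neff=7.6167  idx=[0, 1, 2, 2, 3, 4, 5, 6, 8]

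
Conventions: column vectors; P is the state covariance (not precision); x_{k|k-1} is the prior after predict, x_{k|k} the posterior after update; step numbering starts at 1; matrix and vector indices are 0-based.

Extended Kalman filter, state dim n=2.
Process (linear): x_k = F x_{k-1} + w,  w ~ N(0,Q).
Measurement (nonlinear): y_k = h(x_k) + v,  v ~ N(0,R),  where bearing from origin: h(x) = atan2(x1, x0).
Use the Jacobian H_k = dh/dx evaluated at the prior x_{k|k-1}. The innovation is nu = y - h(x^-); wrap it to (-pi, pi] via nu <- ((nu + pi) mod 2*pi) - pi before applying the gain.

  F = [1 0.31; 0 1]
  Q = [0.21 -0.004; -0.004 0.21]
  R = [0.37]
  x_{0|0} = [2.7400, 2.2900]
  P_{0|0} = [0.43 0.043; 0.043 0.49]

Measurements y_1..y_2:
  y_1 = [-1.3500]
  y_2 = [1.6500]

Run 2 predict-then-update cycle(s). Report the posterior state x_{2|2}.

step 1: x^-=[3.4499, 2.2900]  P^-=[0.7137 0.1909; 0.1909 0.7000]  H_jac=[-0.1336 0.2012]  S=[0.4008]  K=[-0.1420; 0.2878]  nu=[-1.9360]  x^+=[3.7248, 1.7328]  P^+=[0.7057 0.2073; 0.2073 0.6668]
step 2: x^-=[4.2620, 1.7328]  P^-=[1.1083 0.4100; 0.4100 0.8768]  H_jac=[-0.0819 0.2013]  S=[0.3995]  K=[-0.0205; 0.3579]  nu=[1.2638]  x^+=[4.2361, 2.1852]  P^+=[1.1081 0.4129; 0.4129 0.8256]

x_post = [4.2361, 2.1852]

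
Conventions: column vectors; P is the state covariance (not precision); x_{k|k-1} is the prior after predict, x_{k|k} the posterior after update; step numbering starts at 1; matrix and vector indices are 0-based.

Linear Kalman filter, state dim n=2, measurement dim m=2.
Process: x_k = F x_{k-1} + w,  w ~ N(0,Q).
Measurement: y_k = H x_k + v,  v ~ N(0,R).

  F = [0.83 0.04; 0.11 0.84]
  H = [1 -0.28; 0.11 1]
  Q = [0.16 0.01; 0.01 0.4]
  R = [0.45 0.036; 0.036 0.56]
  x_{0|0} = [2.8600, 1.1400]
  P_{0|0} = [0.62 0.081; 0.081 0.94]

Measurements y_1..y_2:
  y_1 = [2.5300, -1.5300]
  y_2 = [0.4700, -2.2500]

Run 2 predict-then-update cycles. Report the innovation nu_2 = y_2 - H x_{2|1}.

step 1: x^-=[2.4194, 1.2722]  P^-=[0.5940 0.1550; 0.1550 1.0857]  S=[1.0423 -0.0524; -0.0524 1.6870]  K=[0.5357 0.1473; -0.1102 0.6503]  nu=[0.4668, -3.0683]  x^+=[2.2176, -0.7745]  P^+=[0.2666 0.0724; 0.0724 0.3522]
step 2: x^-=[1.8096, -0.4066]  P^-=[0.3490 0.0970; 0.0970 0.6651]  S=[0.7969 -0.0178; -0.0178 1.2507]  K=[0.4065 0.1140; -0.0999 0.5389]  nu=[-1.4535, -2.0424]  x^+=[0.9859, -1.3621]  P^+=[0.2028 0.0562; 0.0562 0.2920]

innov = [-1.4535, -2.0424]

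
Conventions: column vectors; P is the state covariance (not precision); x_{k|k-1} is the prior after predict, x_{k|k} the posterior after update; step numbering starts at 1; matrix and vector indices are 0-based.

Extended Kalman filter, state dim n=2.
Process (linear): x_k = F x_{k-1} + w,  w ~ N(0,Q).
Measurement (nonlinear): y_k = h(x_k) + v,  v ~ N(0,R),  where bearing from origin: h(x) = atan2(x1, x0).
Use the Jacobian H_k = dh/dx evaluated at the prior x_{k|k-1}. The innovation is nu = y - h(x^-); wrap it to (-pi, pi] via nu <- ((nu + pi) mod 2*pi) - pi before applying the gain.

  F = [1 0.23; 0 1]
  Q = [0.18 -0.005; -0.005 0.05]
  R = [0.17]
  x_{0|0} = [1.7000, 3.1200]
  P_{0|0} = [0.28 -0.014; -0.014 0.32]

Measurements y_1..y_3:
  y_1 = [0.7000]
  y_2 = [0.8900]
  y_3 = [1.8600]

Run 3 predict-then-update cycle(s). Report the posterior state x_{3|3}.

step 1: x^-=[2.4176, 3.1200]  P^-=[0.4705 0.0546; 0.0546 0.3700]  H_jac=[-0.2003 0.1552]  S=[0.1944]  K=[-0.4411; 0.2391]  nu=[-0.2116]  x^+=[2.5109, 3.0694]  P^+=[0.4327 0.0751; 0.0751 0.3589]
step 2: x^-=[3.2169, 3.0694]  P^-=[0.6662 0.1526; 0.1526 0.4089]  H_jac=[-0.1553 0.1627]  S=[0.1892]  K=[-0.4155; 0.2264]  nu=[0.1281]  x^+=[3.1637, 3.0984]  P^+=[0.6335 0.1704; 0.1704 0.3992]
step 3: x^-=[3.8763, 3.0984]  P^-=[0.9131 0.2573; 0.2573 0.4492]  H_jac=[-0.1258 0.1574]  S=[0.1854]  K=[-0.4012; 0.2068]  nu=[1.1857]  x^+=[3.4006, 3.3436]  P^+=[0.8832 0.2726; 0.2726 0.4413]

x_post = [3.4006, 3.3436]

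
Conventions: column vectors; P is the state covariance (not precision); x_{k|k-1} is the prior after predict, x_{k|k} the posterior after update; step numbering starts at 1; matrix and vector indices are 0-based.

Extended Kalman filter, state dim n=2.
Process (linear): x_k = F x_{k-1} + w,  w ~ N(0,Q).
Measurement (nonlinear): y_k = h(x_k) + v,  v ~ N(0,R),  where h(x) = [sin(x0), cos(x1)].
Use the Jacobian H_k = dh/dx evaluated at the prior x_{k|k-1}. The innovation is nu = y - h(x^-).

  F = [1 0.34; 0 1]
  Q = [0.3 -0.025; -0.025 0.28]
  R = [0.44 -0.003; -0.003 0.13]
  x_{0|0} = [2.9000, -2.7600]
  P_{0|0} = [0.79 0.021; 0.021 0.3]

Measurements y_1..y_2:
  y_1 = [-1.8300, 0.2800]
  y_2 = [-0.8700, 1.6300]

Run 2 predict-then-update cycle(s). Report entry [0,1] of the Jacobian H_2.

H_jac[0,1] = 0.0000

step 1: x^-=[1.9616, -2.7600]  P^-=[1.1390 0.0980; 0.0980 0.5800]  H_jac=[-0.3809 0.0000; 0.0000 0.3724]  S=[0.6053 -0.0169; -0.0169 0.2104]  K=[-0.7136 0.1161; -0.0331 1.0237]  nu=[-2.7546, 1.2081]  x^+=[4.0675, -1.4321]  P^+=[0.8251 0.0463; 0.0463 0.3576]
step 2: x^-=[3.5806, -1.4321]  P^-=[1.1979 0.1429; 0.1429 0.6376]  H_jac=[-0.9052 0.0000; 0.0000 0.9904]  S=[1.4216 -0.1311; -0.1311 0.7555]  K=[-0.7577 0.0558; -0.0141 0.8335]  nu=[-0.4450, 1.4917]  x^+=[4.0010, -0.1824]  P^+=[0.3685 0.0096; 0.0096 0.1094]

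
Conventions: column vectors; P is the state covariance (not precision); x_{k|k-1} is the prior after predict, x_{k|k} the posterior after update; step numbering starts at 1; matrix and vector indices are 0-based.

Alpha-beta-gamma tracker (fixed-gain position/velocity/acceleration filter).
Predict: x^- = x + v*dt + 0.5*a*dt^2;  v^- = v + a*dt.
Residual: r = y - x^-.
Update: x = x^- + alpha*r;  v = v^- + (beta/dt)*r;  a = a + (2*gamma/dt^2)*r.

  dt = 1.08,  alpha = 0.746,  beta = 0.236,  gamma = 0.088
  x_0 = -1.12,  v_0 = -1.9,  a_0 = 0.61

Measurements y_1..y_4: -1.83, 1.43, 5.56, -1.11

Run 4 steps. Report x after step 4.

step 1: x_pred=-2.8162  r=0.9862  x^+=-2.0805  v^+=-1.0257  a^+=0.7588
step 2: x_pred=-2.7457  r=4.1757  x^+=0.3694  v^+=0.7063  a^+=1.3889
step 3: x_pred=1.9422  r=3.6178  x^+=4.6411  v^+=2.9969  a^+=1.9348
step 4: x_pred=9.0061  r=-10.1161  x^+=1.4595  v^+=2.8759  a^+=0.4084

x_post = 1.4595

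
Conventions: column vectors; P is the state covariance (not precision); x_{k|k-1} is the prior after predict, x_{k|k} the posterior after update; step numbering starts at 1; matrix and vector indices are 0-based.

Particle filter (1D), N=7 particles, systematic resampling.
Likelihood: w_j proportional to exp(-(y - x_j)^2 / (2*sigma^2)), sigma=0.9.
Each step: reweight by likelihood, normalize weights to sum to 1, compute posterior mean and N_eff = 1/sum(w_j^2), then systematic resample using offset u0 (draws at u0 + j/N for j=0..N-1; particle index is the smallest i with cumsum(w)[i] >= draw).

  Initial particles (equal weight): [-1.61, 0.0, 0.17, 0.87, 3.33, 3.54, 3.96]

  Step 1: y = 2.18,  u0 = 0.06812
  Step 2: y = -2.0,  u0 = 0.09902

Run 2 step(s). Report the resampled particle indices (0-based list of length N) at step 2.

step 1: w=[0.0001, 0.0384, 0.0596, 0.2502, 0.3191, 0.2305, 0.1021]  mean=2.5103  Neff=4.2919  idx=[2, 3, 4, 4, 4, 5, 6]
step 2: w=[0.8982, 0.1018, 0.0000, 0.0000, 0.0000, 0.0000, 0.0000]  mean=0.2412  Neff=1.2237  idx=[0, 0, 0, 0, 0, 0, 1]

resampled_idx = [0, 0, 0, 0, 0, 0, 1]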